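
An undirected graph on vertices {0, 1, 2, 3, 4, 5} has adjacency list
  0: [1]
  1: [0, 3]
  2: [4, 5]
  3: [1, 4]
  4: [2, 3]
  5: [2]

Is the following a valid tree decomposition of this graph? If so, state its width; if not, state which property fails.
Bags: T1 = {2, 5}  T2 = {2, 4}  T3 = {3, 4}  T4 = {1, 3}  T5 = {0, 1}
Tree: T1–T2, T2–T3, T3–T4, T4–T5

Yes; width 1.

Every vertex of G appears in some bag (union = {0, 1, 2, 3, 4, 5}); every edge is covered by a bag; and for each vertex v the set of bags containing v is connected in the bag tree. The decomposition is therefore valid. The largest bag has 2 vertices, so the width is 1.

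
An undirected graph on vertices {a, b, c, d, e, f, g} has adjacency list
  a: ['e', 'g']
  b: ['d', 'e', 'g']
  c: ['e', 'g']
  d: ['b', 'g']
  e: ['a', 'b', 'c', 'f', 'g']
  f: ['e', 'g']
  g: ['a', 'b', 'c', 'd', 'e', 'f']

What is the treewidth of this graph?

A width-2 tree decomposition is:
Bags: B1 = {b, e, g}  B2 = {a, e, g}  B3 = {e, f, g}  B4 = {c, e, g}  B5 = {b, d, g}
Tree: B1–B2, B1–B3, B3–B4, B1–B5
The largest bag has 3 vertices, giving width 2; this decomposition certifies tw(G) ≤ 2. On the other hand G contains the 3-clique {b, d, g}. A clique must lie in a single bag of any decomposition, so no decomposition can have width below 2. The upper and lower bounds meet at 2, so that is the treewidth.

2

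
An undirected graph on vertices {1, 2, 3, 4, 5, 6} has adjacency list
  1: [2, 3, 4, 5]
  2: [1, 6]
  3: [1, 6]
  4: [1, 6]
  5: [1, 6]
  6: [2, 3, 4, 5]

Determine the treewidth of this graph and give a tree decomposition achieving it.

Each bag holds 3 vertices, so the decomposition has width 2, which upper-bounds the treewidth. The edges 4–6–5–1–4 form a cycle, so G is not a tree and its treewidth is at least 2. The upper and lower bounds meet at 2, so that is the treewidth.

Treewidth 2.
One optimal decomposition is:
Bags: B1 = {1, 4, 6}  B2 = {1, 5, 6}  B3 = {1, 2, 6}  B4 = {1, 3, 6}
Tree: B1–B2, B2–B3, B3–B4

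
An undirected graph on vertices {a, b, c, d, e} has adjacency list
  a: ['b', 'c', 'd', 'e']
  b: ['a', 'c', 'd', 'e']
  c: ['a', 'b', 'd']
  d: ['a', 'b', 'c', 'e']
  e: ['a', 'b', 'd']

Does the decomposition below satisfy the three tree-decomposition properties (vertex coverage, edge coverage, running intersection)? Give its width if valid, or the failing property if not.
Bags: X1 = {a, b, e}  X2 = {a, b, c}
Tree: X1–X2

A tree decomposition must satisfy three properties: every vertex lies in some bag; for every edge, both endpoints lie together in some bag; and for every vertex, the bags containing it form a connected subtree. Here vertex d appears in no bag, so the decomposition is invalid.

No — vertex d appears in no bag.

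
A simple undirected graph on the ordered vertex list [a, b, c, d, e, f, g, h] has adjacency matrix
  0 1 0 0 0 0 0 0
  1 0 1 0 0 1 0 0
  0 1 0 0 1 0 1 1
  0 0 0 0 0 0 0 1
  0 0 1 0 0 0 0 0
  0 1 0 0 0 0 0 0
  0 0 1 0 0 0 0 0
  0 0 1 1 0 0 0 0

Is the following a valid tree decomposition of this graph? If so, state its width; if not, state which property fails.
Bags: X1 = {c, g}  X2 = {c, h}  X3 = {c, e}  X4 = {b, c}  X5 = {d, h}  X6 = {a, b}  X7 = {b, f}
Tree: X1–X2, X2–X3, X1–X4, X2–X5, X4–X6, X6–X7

Checking the three conditions: (i) the bags cover all of {a, b, c, d, e, f, g, h}; (ii) for each edge, some bag contains both endpoints; (iii) the bags containing any fixed vertex form a subtree. All hold, so the decomposition is valid with width 2 − 1 = 1.

Yes; width 1.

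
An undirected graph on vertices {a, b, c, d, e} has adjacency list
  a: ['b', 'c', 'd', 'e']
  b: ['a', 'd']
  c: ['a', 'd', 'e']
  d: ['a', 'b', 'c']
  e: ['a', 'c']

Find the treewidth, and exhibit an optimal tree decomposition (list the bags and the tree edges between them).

The largest bag has 3 vertices, giving width 2; this decomposition certifies tw(G) ≤ 2. Conversely, {a, c, d} is a clique of size 3, and the vertices of any clique must share a bag in every tree decomposition; so some bag has ≥ 3 vertices and tw(G) ≥ 2. Therefore the treewidth is 2.

Treewidth 2.
One such decomposition:
Bags: B1 = {a, c, e}  B2 = {a, c, d}  B3 = {a, b, d}
Tree: B1–B2, B2–B3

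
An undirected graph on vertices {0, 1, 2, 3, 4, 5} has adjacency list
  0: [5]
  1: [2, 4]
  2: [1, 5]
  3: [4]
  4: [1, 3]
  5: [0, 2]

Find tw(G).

A width-1 tree decomposition is:
Bags: B1 = {3, 4}  B2 = {1, 4}  B3 = {1, 2}  B4 = {2, 5}  B5 = {0, 5}
Tree: B1–B2, B2–B3, B3–B4, B4–B5
The largest bag has 2 vertices, giving width 1; this decomposition certifies tw(G) ≤ 1. Since G has at least one edge (e.g. 3–4), it is not an edgeless graph, so tw(G) ≥ 1. Combining the bounds, tw(G) = 1.

1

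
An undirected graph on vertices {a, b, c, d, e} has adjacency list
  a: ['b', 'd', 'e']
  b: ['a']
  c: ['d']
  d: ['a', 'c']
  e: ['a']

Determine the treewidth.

A width-1 tree decomposition is:
Bags: B1 = {a, d}  B2 = {c, d}  B3 = {a, b}  B4 = {a, e}
Tree: B1–B2, B1–B3, B1–B4
The largest bag has 2 vertices, giving width 1; this decomposition certifies tw(G) ≤ 1. G has an edge, so its treewidth is at least 1. Combining the bounds, tw(G) = 1.

1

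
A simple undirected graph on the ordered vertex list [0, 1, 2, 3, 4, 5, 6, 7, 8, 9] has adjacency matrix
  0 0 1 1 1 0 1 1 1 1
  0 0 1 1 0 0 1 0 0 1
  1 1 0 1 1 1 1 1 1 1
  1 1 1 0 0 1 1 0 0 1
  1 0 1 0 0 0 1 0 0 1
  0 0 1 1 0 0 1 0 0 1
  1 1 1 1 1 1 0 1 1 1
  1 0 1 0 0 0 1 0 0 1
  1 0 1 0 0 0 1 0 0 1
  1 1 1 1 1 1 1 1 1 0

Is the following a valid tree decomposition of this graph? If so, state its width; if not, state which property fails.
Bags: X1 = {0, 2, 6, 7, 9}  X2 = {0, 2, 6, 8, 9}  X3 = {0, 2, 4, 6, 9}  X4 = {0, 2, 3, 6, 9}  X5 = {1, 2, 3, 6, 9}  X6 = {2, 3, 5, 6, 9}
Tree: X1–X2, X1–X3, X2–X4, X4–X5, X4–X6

Yes; width 4.

Vertex coverage: the bags together contain {0, 1, 2, 3, 4, 5, 6, 7, 8, 9}, the full vertex set. Edge coverage: each edge of G has both endpoints in at least one bag. Running intersection: for every vertex, the bags containing it form a connected subtree. All three properties hold, so this is a valid tree decomposition of width max|bag| − 1 = 4, and hence tw(G) ≤ 4.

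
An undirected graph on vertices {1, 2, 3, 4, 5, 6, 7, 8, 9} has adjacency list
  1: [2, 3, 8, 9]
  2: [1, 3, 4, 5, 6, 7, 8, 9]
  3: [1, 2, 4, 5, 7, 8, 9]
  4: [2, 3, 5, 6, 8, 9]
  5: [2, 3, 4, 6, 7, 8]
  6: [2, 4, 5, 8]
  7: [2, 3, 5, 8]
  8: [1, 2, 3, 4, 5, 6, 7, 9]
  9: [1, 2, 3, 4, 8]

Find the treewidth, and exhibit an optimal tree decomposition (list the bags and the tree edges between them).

The largest bag has 5 vertices, giving width 4; this decomposition certifies tw(G) ≤ 4. For the lower bound, the 5 vertices {1, 2, 3, 8, 9} are pairwise adjacent, and any tree decomposition puts a clique entirely inside one bag — forcing width ≥ 4. Hence tw(G) = 4 exactly.

Treewidth 4.
One such decomposition:
Bags: B1 = {2, 3, 4, 5, 8}  B2 = {2, 4, 5, 6, 8}  B3 = {2, 3, 5, 7, 8}  B4 = {2, 3, 4, 8, 9}  B5 = {1, 2, 3, 8, 9}
Tree: B1–B2, B1–B3, B1–B4, B4–B5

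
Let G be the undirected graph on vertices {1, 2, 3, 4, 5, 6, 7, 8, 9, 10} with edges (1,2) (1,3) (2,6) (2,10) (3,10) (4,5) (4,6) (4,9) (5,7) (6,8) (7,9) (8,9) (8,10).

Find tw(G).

A width-2 tree decomposition is:
Bags: B1 = {5, 7, 9}  B2 = {4, 5, 9}  B3 = {4, 8, 9}  B4 = {4, 6, 8}  B5 = {6, 8, 10}  B6 = {2, 6, 10}  B7 = {2, 3, 10}  B8 = {1, 2, 3}
Tree: B1–B2, B2–B3, B3–B4, B4–B5, B5–B6, B6–B7, B7–B8
The largest bag has 3 vertices, giving width 2; this decomposition certifies tw(G) ≤ 2. The edges 7–5–4–9–7 form a cycle, so G is not a tree and its treewidth is at least 2. Therefore the treewidth is 2.

2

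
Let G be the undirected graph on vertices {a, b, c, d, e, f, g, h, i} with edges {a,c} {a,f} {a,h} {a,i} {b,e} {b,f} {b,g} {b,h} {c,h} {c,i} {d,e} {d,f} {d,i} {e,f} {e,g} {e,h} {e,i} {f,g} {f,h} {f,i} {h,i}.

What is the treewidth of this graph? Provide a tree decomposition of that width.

Treewidth 3.
One such decomposition:
Bags: B1 = {b, e, f, g}  B2 = {b, e, f, h}  B3 = {e, f, h, i}  B4 = {a, f, h, i}  B5 = {a, c, h, i}  B6 = {d, e, f, i}
Tree: B1–B2, B2–B3, B3–B4, B4–B5, B3–B6

The largest bag has 4 vertices, giving width 3; this decomposition certifies tw(G) ≤ 3. For the lower bound, the 4 vertices {a, c, h, i} are pairwise adjacent, and any tree decomposition puts a clique entirely inside one bag — forcing width ≥ 3. Combining the bounds, tw(G) = 3.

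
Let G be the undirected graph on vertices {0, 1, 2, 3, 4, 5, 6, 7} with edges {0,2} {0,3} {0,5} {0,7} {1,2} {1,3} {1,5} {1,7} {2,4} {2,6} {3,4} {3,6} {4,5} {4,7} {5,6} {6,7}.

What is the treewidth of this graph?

A width-4 tree decomposition is:
Bags: B1 = {0, 1, 3, 4, 6}  B2 = {0, 1, 2, 4, 6}  B3 = {0, 1, 4, 5, 6}  B4 = {0, 1, 4, 6, 7}
Tree: B1–B2, B2–B3, B3–B4
Every bag has size at most 5, so the width is 5 − 1 = 4 and tw(G) ≤ 4. For the lower bound: the 5 vertex sets {0,3}, {2,6}, {4,5}, {1}, {7} are disjoint, each induces a connected subgraph, and every pair is joined by at least one edge of G. Contracting each set to a single vertex therefore yields K_{5} as a minor, and since treewidth is minor-monotone, tw(G) ≥ tw(K_{5}) = 4. Hence tw(G) = 4 exactly.

4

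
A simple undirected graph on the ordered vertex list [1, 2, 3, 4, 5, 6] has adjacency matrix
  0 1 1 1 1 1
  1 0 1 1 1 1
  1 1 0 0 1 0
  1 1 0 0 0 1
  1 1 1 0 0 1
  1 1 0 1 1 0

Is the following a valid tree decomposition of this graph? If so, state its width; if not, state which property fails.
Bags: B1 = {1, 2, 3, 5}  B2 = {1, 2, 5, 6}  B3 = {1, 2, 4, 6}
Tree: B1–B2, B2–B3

Yes; width 3.

Vertex coverage: the bags together contain {1, 2, 3, 4, 5, 6}, the full vertex set. Edge coverage: each edge of G has both endpoints in at least one bag. Running intersection: for every vertex, the bags containing it form a connected subtree. All three properties hold, so this is a valid tree decomposition of width max|bag| − 1 = 3, and hence tw(G) ≤ 3.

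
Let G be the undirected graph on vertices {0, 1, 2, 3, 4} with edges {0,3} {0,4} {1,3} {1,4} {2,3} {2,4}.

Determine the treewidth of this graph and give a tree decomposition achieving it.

Treewidth 2.
Bags: B1 = {0, 3, 4}  B2 = {1, 3, 4}  B3 = {2, 3, 4}
Tree: B1–B2, B2–B3

Each bag holds 3 vertices, so the decomposition has width 2, which upper-bounds the treewidth. The edges 0–3–1–4–0 form a cycle, so G is not a tree and its treewidth is at least 2. Therefore the treewidth is 2.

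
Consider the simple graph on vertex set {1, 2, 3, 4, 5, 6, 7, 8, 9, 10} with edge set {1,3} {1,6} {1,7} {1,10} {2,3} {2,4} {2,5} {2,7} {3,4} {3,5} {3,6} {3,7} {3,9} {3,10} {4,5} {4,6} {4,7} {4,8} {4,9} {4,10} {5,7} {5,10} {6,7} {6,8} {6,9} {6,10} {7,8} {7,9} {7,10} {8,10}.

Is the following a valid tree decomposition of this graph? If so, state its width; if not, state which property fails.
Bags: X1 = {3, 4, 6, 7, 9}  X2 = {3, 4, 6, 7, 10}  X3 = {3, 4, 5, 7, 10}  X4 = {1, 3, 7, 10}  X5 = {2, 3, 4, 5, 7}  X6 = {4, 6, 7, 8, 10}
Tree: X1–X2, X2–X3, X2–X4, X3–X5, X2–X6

A tree decomposition must satisfy three properties: every vertex lies in some bag; for every edge, both endpoints lie together in some bag; and for every vertex, the bags containing it form a connected subtree. Here edge (6,1) lies in no bag, so the decomposition is invalid.

No — edge (6,1) lies in no bag.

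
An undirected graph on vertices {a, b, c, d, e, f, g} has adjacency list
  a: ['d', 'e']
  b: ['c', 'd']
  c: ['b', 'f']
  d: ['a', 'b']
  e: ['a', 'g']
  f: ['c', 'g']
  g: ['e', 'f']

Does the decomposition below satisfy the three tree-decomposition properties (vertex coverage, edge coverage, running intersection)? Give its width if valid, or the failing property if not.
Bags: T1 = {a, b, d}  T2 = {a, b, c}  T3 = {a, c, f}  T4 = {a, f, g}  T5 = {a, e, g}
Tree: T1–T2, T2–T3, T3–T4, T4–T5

Checking the three conditions: (i) the bags cover all of {a, b, c, d, e, f, g}; (ii) for each edge, some bag contains both endpoints; (iii) the bags containing any fixed vertex form a subtree. All hold, so the decomposition is valid with width 3 − 1 = 2.

Yes; width 2.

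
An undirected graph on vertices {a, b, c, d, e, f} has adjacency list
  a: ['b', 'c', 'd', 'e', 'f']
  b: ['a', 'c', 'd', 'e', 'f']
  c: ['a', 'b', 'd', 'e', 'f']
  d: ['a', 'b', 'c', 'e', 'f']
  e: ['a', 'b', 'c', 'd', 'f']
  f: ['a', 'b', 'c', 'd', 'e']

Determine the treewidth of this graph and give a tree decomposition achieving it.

With just one bag of size 6, the width is 6 − 1 = 5, so tw(G) ≤ 5. For the lower bound, the 6 vertices {a, b, c, d, e, f} are pairwise adjacent, and any tree decomposition puts a clique entirely inside one bag — forcing width ≥ 5. Combining the bounds, tw(G) = 5.

Treewidth 5.
Bags: B1 = {a, b, c, d, e, f}
Tree: (single bag)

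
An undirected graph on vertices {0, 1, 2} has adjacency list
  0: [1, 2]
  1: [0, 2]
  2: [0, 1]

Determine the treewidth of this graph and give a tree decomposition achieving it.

With just one bag of size 3, the width is 3 − 1 = 2, so tw(G) ≤ 2. On the other hand G contains the 3-clique {0, 1, 2}. A clique must lie in a single bag of any decomposition, so no decomposition can have width below 2. Combining the bounds, tw(G) = 2.

Treewidth 2.
Bags: B1 = {0, 1, 2}
Tree: (single bag)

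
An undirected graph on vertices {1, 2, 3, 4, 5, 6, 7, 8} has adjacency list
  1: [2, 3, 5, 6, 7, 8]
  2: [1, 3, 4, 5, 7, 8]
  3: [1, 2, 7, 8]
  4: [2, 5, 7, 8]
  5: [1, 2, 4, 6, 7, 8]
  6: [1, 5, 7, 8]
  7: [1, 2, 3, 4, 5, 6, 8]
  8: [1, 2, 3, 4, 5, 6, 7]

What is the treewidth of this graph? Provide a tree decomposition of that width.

Every bag has size at most 5, so the width is 5 − 1 = 4 and tw(G) ≤ 4. Conversely, {1, 2, 3, 7, 8} is a clique of size 5, and the vertices of any clique must share a bag in every tree decomposition; so some bag has ≥ 5 vertices and tw(G) ≥ 4. Therefore the treewidth is 4.

Treewidth 4.
Bags: B1 = {1, 5, 6, 7, 8}  B2 = {1, 2, 5, 7, 8}  B3 = {1, 2, 3, 7, 8}  B4 = {2, 4, 5, 7, 8}
Tree: B1–B2, B2–B3, B2–B4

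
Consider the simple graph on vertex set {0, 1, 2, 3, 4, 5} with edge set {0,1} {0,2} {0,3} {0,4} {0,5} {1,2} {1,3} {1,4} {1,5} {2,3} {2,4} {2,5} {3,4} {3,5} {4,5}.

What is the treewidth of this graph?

5

A width-5 tree decomposition is:
Bags: B1 = {0, 1, 2, 3, 4, 5}
Tree: (single bag)
A single bag containing all 6 vertices is trivially a valid decomposition of width 5. Conversely, {0, 1, 2, 3, 4, 5} is a clique of size 6, and the vertices of any clique must share a bag in every tree decomposition; so some bag has ≥ 6 vertices and tw(G) ≥ 5. The upper and lower bounds meet at 5, so that is the treewidth.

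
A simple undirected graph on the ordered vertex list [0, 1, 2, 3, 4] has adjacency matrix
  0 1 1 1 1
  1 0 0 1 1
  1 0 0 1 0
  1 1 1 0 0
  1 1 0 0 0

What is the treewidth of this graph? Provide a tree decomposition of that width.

Each bag holds 3 vertices, so the decomposition has width 2, which upper-bounds the treewidth. On the other hand G contains the 3-clique {0, 1, 3}. A clique must lie in a single bag of any decomposition, so no decomposition can have width below 2. Therefore the treewidth is 2.

Treewidth 2.
One optimal decomposition is:
Bags: B1 = {0, 1, 3}  B2 = {0, 1, 4}  B3 = {0, 2, 3}
Tree: B1–B2, B1–B3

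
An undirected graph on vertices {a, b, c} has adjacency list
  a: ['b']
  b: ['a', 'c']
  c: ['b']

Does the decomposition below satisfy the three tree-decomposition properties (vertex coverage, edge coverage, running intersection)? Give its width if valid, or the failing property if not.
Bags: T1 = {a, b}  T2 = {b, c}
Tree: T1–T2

Yes; width 1.

Vertex coverage: the bags together contain {a, b, c}, the full vertex set. Edge coverage: each edge of G has both endpoints in at least one bag. Running intersection: for every vertex, the bags containing it form a connected subtree. All three properties hold, so this is a valid tree decomposition of width max|bag| − 1 = 1, and hence tw(G) ≤ 1.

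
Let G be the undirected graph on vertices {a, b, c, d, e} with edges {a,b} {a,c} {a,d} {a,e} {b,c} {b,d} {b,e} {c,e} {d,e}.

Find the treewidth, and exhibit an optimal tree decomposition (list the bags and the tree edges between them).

Each bag holds 4 vertices, so the decomposition has width 3, which upper-bounds the treewidth. For the lower bound, the 4 vertices {a, b, d, e} are pairwise adjacent, and any tree decomposition puts a clique entirely inside one bag — forcing width ≥ 3. The upper and lower bounds meet at 3, so that is the treewidth.

Treewidth 3.
Bags: B1 = {a, b, d, e}  B2 = {a, b, c, e}
Tree: B1–B2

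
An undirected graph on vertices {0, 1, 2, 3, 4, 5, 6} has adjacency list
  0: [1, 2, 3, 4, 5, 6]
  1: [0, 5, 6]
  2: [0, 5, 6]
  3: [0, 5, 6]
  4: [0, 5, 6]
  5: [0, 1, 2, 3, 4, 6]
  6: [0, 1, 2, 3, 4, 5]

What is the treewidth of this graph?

3

A width-3 tree decomposition is:
Bags: B1 = {0, 3, 5, 6}  B2 = {0, 4, 5, 6}  B3 = {0, 2, 5, 6}  B4 = {0, 1, 5, 6}
Tree: B1–B2, B1–B3, B2–B4
Each bag holds 4 vertices, so the decomposition has width 3, which upper-bounds the treewidth. Conversely, {0, 1, 5, 6} is a clique of size 4, and the vertices of any clique must share a bag in every tree decomposition; so some bag has ≥ 4 vertices and tw(G) ≥ 3. The upper and lower bounds meet at 3, so that is the treewidth.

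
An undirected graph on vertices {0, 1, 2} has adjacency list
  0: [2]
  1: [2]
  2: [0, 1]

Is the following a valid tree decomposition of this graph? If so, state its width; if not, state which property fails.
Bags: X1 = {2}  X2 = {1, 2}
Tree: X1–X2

A tree decomposition must satisfy three properties: every vertex lies in some bag; for every edge, both endpoints lie together in some bag; and for every vertex, the bags containing it form a connected subtree. Here vertex 0 appears in no bag, so the decomposition is invalid.

No — vertex 0 appears in no bag.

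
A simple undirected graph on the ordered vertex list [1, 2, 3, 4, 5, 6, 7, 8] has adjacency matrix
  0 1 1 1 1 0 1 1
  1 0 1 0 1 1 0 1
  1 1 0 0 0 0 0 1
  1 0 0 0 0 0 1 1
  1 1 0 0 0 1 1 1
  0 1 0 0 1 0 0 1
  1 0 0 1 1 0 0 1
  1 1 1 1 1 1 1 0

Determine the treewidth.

A width-3 tree decomposition is:
Bags: B1 = {1, 2, 5, 8}  B2 = {1, 2, 3, 8}  B3 = {1, 5, 7, 8}  B4 = {1, 4, 7, 8}  B5 = {2, 5, 6, 8}
Tree: B1–B2, B1–B3, B3–B4, B1–B5
Every bag has size at most 4, so the width is 4 − 1 = 3 and tw(G) ≤ 3. Conversely, {1, 2, 3, 8} is a clique of size 4, and the vertices of any clique must share a bag in every tree decomposition; so some bag has ≥ 4 vertices and tw(G) ≥ 3. The upper and lower bounds meet at 3, so that is the treewidth.

3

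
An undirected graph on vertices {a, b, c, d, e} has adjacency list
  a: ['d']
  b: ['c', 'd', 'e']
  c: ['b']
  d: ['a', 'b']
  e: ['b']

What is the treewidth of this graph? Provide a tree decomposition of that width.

Treewidth 1.
One optimal decomposition is:
Bags: B1 = {b, c}  B2 = {b, d}  B3 = {b, e}  B4 = {a, d}
Tree: B1–B2, B1–B3, B2–B4

Each bag holds 2 vertices, so the decomposition has width 1, which upper-bounds the treewidth. Since G has at least one edge (e.g. b–c), it is not an edgeless graph, so tw(G) ≥ 1. Therefore the treewidth is 1.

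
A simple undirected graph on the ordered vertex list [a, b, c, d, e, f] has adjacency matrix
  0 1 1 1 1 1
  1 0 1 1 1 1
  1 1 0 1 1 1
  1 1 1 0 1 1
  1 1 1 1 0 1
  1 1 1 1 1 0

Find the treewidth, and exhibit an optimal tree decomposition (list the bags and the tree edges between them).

Treewidth 5.
Bags: B1 = {a, b, c, d, e, f}
Tree: (single bag)

A single bag containing all 6 vertices is trivially a valid decomposition of width 5. On the other hand G contains the 6-clique {a, b, c, d, e, f}. A clique must lie in a single bag of any decomposition, so no decomposition can have width below 5. Combining the bounds, tw(G) = 5.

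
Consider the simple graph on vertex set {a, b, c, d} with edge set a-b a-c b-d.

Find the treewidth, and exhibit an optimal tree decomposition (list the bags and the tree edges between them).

Treewidth 1.
Bags: B1 = {b, d}  B2 = {a, b}  B3 = {a, c}
Tree: B1–B2, B2–B3

Each bag holds 2 vertices, so the decomposition has width 1, which upper-bounds the treewidth. Any graph with an edge has treewidth ≥ 1, and G has the edge d–b. Combining the bounds, tw(G) = 1.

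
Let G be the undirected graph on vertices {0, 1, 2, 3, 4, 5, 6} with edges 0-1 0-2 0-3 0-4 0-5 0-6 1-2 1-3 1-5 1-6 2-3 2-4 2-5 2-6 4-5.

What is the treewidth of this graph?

3

A width-3 tree decomposition is:
Bags: B1 = {0, 1, 2, 5}  B2 = {0, 1, 2, 3}  B3 = {0, 1, 2, 6}  B4 = {0, 2, 4, 5}
Tree: B1–B2, B2–B3, B1–B4
Each bag holds 4 vertices, so the decomposition has width 3, which upper-bounds the treewidth. For the lower bound, the 4 vertices {0, 1, 2, 3} are pairwise adjacent, and any tree decomposition puts a clique entirely inside one bag — forcing width ≥ 3. Hence tw(G) = 3 exactly.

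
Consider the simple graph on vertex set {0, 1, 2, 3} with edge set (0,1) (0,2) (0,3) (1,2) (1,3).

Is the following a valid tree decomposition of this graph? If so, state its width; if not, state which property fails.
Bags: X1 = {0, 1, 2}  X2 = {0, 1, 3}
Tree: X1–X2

Yes; width 2.

Every vertex of G appears in some bag (union = {0, 1, 2, 3}); every edge is covered by a bag; and for each vertex v the set of bags containing v is connected in the bag tree. The decomposition is therefore valid. The largest bag has 3 vertices, so the width is 2.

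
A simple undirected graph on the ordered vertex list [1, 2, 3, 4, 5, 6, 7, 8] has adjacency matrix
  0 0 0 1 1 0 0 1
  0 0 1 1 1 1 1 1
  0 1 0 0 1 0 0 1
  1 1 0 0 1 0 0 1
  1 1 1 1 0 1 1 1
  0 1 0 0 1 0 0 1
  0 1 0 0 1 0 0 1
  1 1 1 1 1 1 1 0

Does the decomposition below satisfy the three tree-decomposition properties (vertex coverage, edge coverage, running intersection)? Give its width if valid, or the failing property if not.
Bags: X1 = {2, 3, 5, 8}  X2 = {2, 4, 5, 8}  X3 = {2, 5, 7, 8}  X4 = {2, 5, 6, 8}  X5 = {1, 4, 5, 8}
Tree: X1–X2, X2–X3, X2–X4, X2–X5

Yes; width 3.

Vertex coverage: the bags together contain {1, 2, 3, 4, 5, 6, 7, 8}, the full vertex set. Edge coverage: each edge of G has both endpoints in at least one bag. Running intersection: for every vertex, the bags containing it form a connected subtree. All three properties hold, so this is a valid tree decomposition of width max|bag| − 1 = 3, and hence tw(G) ≤ 3.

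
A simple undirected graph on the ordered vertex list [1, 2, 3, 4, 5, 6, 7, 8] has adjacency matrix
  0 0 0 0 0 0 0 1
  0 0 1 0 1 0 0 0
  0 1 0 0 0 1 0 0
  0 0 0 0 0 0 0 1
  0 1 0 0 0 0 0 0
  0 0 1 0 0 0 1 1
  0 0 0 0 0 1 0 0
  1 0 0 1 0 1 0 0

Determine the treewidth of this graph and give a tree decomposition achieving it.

Treewidth 1.
One optimal decomposition is:
Bags: B1 = {6, 8}  B2 = {1, 8}  B3 = {3, 6}  B4 = {6, 7}  B5 = {2, 3}  B6 = {4, 8}  B7 = {2, 5}
Tree: B1–B2, B1–B3, B3–B4, B3–B5, B1–B6, B5–B7

The largest bag has 2 vertices, giving width 1; this decomposition certifies tw(G) ≤ 1. Any graph with an edge has treewidth ≥ 1, and G has the edge 6–8. Hence tw(G) = 1 exactly.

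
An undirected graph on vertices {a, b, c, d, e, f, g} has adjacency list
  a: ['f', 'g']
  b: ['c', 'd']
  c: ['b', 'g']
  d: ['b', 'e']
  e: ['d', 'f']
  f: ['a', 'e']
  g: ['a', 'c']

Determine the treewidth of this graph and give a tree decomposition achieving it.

Treewidth 2.
One such decomposition:
Bags: B1 = {a, c, g}  B2 = {a, b, c}  B3 = {a, b, d}  B4 = {a, d, e}  B5 = {a, e, f}
Tree: B1–B2, B2–B3, B3–B4, B4–B5

Every bag has size at most 3, so the width is 3 − 1 = 2 and tw(G) ≤ 2. For the lower bound, G contains the cycle a–g–c–b–d–e–f–a, so G is not a forest; only forests have treewidth ≤ 1, hence tw(G) ≥ 2. Therefore the treewidth is 2.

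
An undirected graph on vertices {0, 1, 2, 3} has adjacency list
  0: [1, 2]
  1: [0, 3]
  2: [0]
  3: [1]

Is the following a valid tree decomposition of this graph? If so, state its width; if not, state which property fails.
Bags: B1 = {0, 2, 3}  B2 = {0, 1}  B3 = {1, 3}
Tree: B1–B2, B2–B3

No — bags containing vertex 3 are not connected in the tree.

A tree decomposition must satisfy three properties: every vertex lies in some bag; for every edge, both endpoints lie together in some bag; and for every vertex, the bags containing it form a connected subtree. Here bags containing vertex 3 are not connected in the tree, so the decomposition is invalid.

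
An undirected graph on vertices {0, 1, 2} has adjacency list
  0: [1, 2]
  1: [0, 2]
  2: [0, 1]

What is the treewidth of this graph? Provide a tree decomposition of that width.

Treewidth 2.
One such decomposition:
Bags: B1 = {0, 1, 2}
Tree: (single bag)

With just one bag of size 3, the width is 3 − 1 = 2, so tw(G) ≤ 2. On the other hand G contains the 3-clique {0, 1, 2}. A clique must lie in a single bag of any decomposition, so no decomposition can have width below 2. Hence tw(G) = 2 exactly.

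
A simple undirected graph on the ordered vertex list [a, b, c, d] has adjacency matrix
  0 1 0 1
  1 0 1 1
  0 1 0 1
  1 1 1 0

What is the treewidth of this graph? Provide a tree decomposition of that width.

Every bag has size at most 3, so the width is 3 − 1 = 2 and tw(G) ≤ 2. On the other hand G contains the 3-clique {b, c, d}. A clique must lie in a single bag of any decomposition, so no decomposition can have width below 2. Therefore the treewidth is 2.

Treewidth 2.
One optimal decomposition is:
Bags: B1 = {a, b, d}  B2 = {b, c, d}
Tree: B1–B2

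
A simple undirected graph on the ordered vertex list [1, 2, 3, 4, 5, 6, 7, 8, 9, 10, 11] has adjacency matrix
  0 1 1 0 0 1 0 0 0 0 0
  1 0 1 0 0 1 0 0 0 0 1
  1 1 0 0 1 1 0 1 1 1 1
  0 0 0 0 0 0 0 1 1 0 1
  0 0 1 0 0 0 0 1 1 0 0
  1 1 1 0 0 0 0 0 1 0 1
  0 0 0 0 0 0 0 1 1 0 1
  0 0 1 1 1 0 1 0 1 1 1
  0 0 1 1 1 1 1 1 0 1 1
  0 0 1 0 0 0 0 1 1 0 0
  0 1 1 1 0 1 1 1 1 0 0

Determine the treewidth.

3

A width-3 tree decomposition is:
Bags: B1 = {7, 8, 9, 11}  B2 = {3, 8, 9, 11}  B3 = {3, 6, 9, 11}  B4 = {2, 3, 6, 11}  B5 = {3, 8, 9, 10}  B6 = {3, 5, 8, 9}  B7 = {4, 8, 9, 11}  B8 = {1, 2, 3, 6}
Tree: B1–B2, B2–B3, B3–B4, B2–B5, B5–B6, B2–B7, B4–B8
Each bag holds 4 vertices, so the decomposition has width 3, which upper-bounds the treewidth. For the lower bound, the 4 vertices {1, 2, 3, 6} are pairwise adjacent, and any tree decomposition puts a clique entirely inside one bag — forcing width ≥ 3. Combining the bounds, tw(G) = 3.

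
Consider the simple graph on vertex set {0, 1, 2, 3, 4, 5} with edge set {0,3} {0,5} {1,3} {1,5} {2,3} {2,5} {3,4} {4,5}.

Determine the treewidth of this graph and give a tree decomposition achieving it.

Treewidth 2.
One such decomposition:
Bags: B1 = {3, 4, 5}  B2 = {0, 3, 5}  B3 = {2, 3, 5}  B4 = {1, 3, 5}
Tree: B1–B2, B2–B3, B3–B4

The largest bag has 3 vertices, giving width 2; this decomposition certifies tw(G) ≤ 2. Since 4–5–0–3–4 is a cycle in G, G is not acyclic. Forests are exactly the graphs of treewidth ≤ 1, so tw(G) ≥ 2. Hence tw(G) = 2 exactly.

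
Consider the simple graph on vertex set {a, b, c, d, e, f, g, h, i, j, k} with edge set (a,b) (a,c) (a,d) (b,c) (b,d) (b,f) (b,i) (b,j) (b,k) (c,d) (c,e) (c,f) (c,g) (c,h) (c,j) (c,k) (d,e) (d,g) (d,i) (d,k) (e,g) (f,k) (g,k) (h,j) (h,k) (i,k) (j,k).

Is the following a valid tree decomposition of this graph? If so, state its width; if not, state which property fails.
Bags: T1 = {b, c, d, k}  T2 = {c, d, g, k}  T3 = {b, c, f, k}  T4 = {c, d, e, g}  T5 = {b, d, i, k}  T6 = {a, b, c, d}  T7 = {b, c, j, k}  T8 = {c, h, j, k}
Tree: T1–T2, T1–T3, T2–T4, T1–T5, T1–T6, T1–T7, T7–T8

Every vertex of G appears in some bag (union = {a, b, c, d, e, f, g, h, i, j, k}); every edge is covered by a bag; and for each vertex v the set of bags containing v is connected in the bag tree. The decomposition is therefore valid. The largest bag has 4 vertices, so the width is 3.

Yes; width 3.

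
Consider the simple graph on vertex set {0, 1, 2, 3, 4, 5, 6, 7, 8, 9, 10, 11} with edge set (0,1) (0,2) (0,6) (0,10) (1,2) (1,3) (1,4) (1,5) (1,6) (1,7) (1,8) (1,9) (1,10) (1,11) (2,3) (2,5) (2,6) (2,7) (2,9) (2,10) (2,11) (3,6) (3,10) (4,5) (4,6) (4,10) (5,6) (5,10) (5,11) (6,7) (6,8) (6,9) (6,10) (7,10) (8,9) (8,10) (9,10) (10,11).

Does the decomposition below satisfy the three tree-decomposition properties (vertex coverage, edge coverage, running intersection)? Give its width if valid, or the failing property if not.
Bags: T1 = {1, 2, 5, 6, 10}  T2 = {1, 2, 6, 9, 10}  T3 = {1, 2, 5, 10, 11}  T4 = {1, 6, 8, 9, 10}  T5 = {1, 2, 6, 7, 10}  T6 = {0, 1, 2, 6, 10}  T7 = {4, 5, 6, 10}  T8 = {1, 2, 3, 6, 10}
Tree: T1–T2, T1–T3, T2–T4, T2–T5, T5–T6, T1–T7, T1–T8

A tree decomposition must satisfy three properties: every vertex lies in some bag; for every edge, both endpoints lie together in some bag; and for every vertex, the bags containing it form a connected subtree. Here edge (1,4) lies in no bag, so the decomposition is invalid.

No — edge (1,4) lies in no bag.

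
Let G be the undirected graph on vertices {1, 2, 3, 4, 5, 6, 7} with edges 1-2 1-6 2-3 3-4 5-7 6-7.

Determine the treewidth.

1

A width-1 tree decomposition is:
Bags: B1 = {5, 7}  B2 = {6, 7}  B3 = {1, 6}  B4 = {1, 2}  B5 = {2, 3}  B6 = {3, 4}
Tree: B1–B2, B2–B3, B3–B4, B4–B5, B5–B6
Every bag has size at most 2, so the width is 2 − 1 = 1 and tw(G) ≤ 1. Since G has at least one edge (e.g. 5–7), it is not an edgeless graph, so tw(G) ≥ 1. Combining the bounds, tw(G) = 1.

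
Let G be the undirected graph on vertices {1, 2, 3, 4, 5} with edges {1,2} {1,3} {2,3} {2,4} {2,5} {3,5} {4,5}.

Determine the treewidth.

A width-2 tree decomposition is:
Bags: B1 = {1, 2, 3}  B2 = {2, 3, 5}  B3 = {2, 4, 5}
Tree: B1–B2, B2–B3
Every bag has size at most 3, so the width is 3 − 1 = 2 and tw(G) ≤ 2. For the lower bound, the 3 vertices {1, 2, 3} are pairwise adjacent, and any tree decomposition puts a clique entirely inside one bag — forcing width ≥ 2. The upper and lower bounds meet at 2, so that is the treewidth.

2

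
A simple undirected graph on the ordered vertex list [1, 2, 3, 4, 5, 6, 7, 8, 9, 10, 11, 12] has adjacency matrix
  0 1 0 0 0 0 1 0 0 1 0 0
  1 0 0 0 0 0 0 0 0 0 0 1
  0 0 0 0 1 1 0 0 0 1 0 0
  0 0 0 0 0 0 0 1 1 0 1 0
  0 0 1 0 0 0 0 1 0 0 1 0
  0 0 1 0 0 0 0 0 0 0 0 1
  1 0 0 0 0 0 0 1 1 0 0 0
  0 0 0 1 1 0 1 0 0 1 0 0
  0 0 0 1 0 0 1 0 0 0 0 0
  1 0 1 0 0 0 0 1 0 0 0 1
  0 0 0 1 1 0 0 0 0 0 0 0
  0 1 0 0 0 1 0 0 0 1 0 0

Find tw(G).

3

A width-3 tree decomposition is:
Bags: B1 = {1, 2, 6, 12}  B2 = {1, 6, 10, 12}  B3 = {1, 3, 6, 10}  B4 = {1, 3, 7, 10}  B5 = {3, 7, 8, 10}  B6 = {3, 5, 7, 8}  B7 = {5, 7, 8, 9}  B8 = {4, 5, 8, 9}  B9 = {4, 5, 9, 11}
Tree: B1–B2, B2–B3, B3–B4, B4–B5, B5–B6, B6–B7, B7–B8, B8–B9
Every bag has size at most 4, so the width is 4 − 1 = 3 and tw(G) ≤ 3. For the lower bound: the 4 vertex sets {2,6,12}, {1}, {10}, {3,5,7,8} are disjoint, each induces a connected subgraph, and every pair is joined by at least one edge of G. Contracting each set to a single vertex therefore yields K_{4} as a minor, and since treewidth is minor-monotone, tw(G) ≥ tw(K_{4}) = 3. Hence tw(G) = 3 exactly.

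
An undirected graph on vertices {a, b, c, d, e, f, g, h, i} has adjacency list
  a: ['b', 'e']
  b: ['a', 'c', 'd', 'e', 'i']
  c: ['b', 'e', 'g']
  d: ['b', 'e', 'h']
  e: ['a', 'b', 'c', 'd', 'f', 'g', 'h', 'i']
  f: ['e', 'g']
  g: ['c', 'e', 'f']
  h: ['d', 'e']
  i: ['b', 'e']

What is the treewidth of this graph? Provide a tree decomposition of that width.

Treewidth 2.
One optimal decomposition is:
Bags: B1 = {b, d, e}  B2 = {b, c, e}  B3 = {b, e, i}  B4 = {a, b, e}  B5 = {c, e, g}  B6 = {d, e, h}  B7 = {e, f, g}
Tree: B1–B2, B1–B3, B3–B4, B2–B5, B1–B6, B5–B7

Every bag has size at most 3, so the width is 3 − 1 = 2 and tw(G) ≤ 2. Conversely, {c, e, g} is a clique of size 3, and the vertices of any clique must share a bag in every tree decomposition; so some bag has ≥ 3 vertices and tw(G) ≥ 2. Combining the bounds, tw(G) = 2.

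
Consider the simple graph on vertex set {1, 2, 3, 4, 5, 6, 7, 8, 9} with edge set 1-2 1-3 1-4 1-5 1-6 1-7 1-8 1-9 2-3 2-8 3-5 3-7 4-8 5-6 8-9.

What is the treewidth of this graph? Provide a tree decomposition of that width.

Treewidth 2.
One optimal decomposition is:
Bags: B1 = {1, 3, 5}  B2 = {1, 2, 3}  B3 = {1, 3, 7}  B4 = {1, 5, 6}  B5 = {1, 2, 8}  B6 = {1, 4, 8}  B7 = {1, 8, 9}
Tree: B1–B2, B1–B3, B1–B4, B2–B5, B5–B6, B5–B7

The largest bag has 3 vertices, giving width 2; this decomposition certifies tw(G) ≤ 2. For the lower bound, the 3 vertices {1, 2, 3} are pairwise adjacent, and any tree decomposition puts a clique entirely inside one bag — forcing width ≥ 2. The upper and lower bounds meet at 2, so that is the treewidth.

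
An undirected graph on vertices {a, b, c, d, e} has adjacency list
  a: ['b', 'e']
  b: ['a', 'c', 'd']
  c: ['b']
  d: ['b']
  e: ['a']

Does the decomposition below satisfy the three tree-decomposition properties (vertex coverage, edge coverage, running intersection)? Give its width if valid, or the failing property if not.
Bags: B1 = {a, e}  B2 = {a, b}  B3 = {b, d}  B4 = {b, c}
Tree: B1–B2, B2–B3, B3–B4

Every vertex of G appears in some bag (union = {a, b, c, d, e}); every edge is covered by a bag; and for each vertex v the set of bags containing v is connected in the bag tree. The decomposition is therefore valid. The largest bag has 2 vertices, so the width is 1.

Yes; width 1.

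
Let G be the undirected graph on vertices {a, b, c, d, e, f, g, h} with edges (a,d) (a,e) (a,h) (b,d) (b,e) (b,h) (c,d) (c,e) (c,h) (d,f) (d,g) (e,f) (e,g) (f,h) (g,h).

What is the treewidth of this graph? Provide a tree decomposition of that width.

The largest bag has 4 vertices, giving width 3; this decomposition certifies tw(G) ≤ 3. For the lower bound: the 4 vertex sets {b,d}, {c,h}, {e}, {g} are disjoint, each induces a connected subgraph, and every pair is joined by at least one edge of G. Contracting each set to a single vertex therefore yields K_{4} as a minor, and since treewidth is minor-monotone, tw(G) ≥ tw(K_{4}) = 3. Therefore the treewidth is 3.

Treewidth 3.
Bags: B1 = {b, d, e, h}  B2 = {c, d, e, h}  B3 = {d, e, g, h}  B4 = {d, e, f, h}  B5 = {a, d, e, h}
Tree: B1–B2, B2–B3, B3–B4, B4–B5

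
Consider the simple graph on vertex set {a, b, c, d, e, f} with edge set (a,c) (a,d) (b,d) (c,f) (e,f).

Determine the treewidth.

1

A width-1 tree decomposition is:
Bags: B1 = {e, f}  B2 = {c, f}  B3 = {a, c}  B4 = {a, d}  B5 = {b, d}
Tree: B1–B2, B2–B3, B3–B4, B4–B5
Every bag has size at most 2, so the width is 2 − 1 = 1 and tw(G) ≤ 1. Since G has at least one edge (e.g. e–f), it is not an edgeless graph, so tw(G) ≥ 1. The upper and lower bounds meet at 1, so that is the treewidth.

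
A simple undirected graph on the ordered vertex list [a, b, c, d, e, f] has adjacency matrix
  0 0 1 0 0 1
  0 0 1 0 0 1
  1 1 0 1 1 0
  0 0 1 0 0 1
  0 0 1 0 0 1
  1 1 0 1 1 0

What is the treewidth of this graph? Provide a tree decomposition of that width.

Every bag has size at most 3, so the width is 3 − 1 = 2 and tw(G) ≤ 2. For the lower bound, G contains the cycle c–d–f–a–c, so G is not a forest; only forests have treewidth ≤ 1, hence tw(G) ≥ 2. Hence tw(G) = 2 exactly.

Treewidth 2.
One such decomposition:
Bags: B1 = {c, d, f}  B2 = {a, c, f}  B3 = {c, e, f}  B4 = {b, c, f}
Tree: B1–B2, B2–B3, B3–B4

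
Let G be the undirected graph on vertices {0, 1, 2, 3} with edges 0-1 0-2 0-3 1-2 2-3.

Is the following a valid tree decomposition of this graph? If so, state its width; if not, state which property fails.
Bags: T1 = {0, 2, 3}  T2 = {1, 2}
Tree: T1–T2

A tree decomposition must satisfy three properties: every vertex lies in some bag; for every edge, both endpoints lie together in some bag; and for every vertex, the bags containing it form a connected subtree. Here edge (0,1) lies in no bag, so the decomposition is invalid.

No — edge (0,1) lies in no bag.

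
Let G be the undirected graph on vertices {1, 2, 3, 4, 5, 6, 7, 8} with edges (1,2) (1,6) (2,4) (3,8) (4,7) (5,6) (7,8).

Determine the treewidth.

1

A width-1 tree decomposition is:
Bags: B1 = {3, 8}  B2 = {7, 8}  B3 = {4, 7}  B4 = {2, 4}  B5 = {1, 2}  B6 = {1, 6}  B7 = {5, 6}
Tree: B1–B2, B2–B3, B3–B4, B4–B5, B5–B6, B6–B7
Each bag holds 2 vertices, so the decomposition has width 1, which upper-bounds the treewidth. Any graph with an edge has treewidth ≥ 1, and G has the edge 3–8. Therefore the treewidth is 1.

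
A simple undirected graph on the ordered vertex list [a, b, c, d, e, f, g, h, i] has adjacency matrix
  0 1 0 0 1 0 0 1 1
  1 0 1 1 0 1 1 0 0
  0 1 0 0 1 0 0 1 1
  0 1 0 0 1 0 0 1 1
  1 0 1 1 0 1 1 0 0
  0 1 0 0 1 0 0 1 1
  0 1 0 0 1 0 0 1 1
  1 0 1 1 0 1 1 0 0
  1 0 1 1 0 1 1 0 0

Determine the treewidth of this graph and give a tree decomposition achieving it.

Treewidth 4.
Bags: B1 = {b, d, e, h, i}  B2 = {b, e, f, h, i}  B3 = {a, b, e, h, i}  B4 = {b, c, e, h, i}  B5 = {b, e, g, h, i}
Tree: B1–B2, B2–B3, B3–B4, B4–B5

The largest bag has 5 vertices, giving width 4; this decomposition certifies tw(G) ≤ 4. For the lower bound: the 5 vertex sets {d,h}, {e,f}, {a,b}, {i}, {c} are disjoint, each induces a connected subgraph, and every pair is joined by at least one edge of G. Contracting each set to a single vertex therefore yields K_{5} as a minor, and since treewidth is minor-monotone, tw(G) ≥ tw(K_{5}) = 4. The upper and lower bounds meet at 4, so that is the treewidth.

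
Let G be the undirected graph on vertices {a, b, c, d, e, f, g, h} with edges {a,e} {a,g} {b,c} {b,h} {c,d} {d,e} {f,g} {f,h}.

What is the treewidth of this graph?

A width-2 tree decomposition is:
Bags: B1 = {b, c, d}  B2 = {b, d, e}  B3 = {a, b, e}  B4 = {a, b, g}  B5 = {b, f, g}  B6 = {b, f, h}
Tree: B1–B2, B2–B3, B3–B4, B4–B5, B5–B6
The largest bag has 3 vertices, giving width 2; this decomposition certifies tw(G) ≤ 2. Since b–c–d–e–a–g–f–h–b is a cycle in G, G is not acyclic. Forests are exactly the graphs of treewidth ≤ 1, so tw(G) ≥ 2. Therefore the treewidth is 2.

2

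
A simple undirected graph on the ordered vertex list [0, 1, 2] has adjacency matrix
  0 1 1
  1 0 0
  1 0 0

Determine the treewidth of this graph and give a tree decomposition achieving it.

The largest bag has 2 vertices, giving width 1; this decomposition certifies tw(G) ≤ 1. G has an edge, so its treewidth is at least 1. Therefore the treewidth is 1.

Treewidth 1.
One such decomposition:
Bags: B1 = {0, 1}  B2 = {0, 2}
Tree: B1–B2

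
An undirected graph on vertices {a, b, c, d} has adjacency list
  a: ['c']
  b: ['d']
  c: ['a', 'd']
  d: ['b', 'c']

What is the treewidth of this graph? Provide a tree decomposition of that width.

The largest bag has 2 vertices, giving width 1; this decomposition certifies tw(G) ≤ 1. Since G has at least one edge (e.g. a–c), it is not an edgeless graph, so tw(G) ≥ 1. Therefore the treewidth is 1.

Treewidth 1.
One such decomposition:
Bags: B1 = {a, c}  B2 = {c, d}  B3 = {b, d}
Tree: B1–B2, B2–B3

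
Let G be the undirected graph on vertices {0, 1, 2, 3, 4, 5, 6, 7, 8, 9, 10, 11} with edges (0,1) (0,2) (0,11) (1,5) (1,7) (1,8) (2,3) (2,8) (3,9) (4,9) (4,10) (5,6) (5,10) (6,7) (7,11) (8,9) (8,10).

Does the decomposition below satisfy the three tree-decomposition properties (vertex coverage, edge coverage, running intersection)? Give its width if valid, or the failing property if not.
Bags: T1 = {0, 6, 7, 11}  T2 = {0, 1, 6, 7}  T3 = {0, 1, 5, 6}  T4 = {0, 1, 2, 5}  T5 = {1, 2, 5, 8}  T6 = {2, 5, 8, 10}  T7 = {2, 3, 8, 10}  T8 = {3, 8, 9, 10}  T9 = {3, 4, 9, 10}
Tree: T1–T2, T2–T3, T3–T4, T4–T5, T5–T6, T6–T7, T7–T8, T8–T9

Yes; width 3.

Checking the three conditions: (i) the bags cover all of {0, 1, 2, 3, 4, 5, 6, 7, 8, 9, 10, 11}; (ii) for each edge, some bag contains both endpoints; (iii) the bags containing any fixed vertex form a subtree. All hold, so the decomposition is valid with width 4 − 1 = 3.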